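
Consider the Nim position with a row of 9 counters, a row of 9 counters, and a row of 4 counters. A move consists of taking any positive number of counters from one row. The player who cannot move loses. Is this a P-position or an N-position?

N-position

Compute the nim-sum pairwise:
9 ⊕ 9 = 0
0 ⊕ 4 = 4
The nim-sum is 4 ≠ 0, so this is an N-position: the player to move can win.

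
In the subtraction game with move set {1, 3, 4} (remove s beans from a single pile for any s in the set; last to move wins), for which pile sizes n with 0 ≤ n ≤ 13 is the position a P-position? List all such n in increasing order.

0, 2, 7, 9

Build the Grundy sequence with g(k) = mex{g(k−s) : s ∈ {1, 3, 4}, s ≤ k}:
k:     0  1  2  3  4  5  6  7  8  9 10 11 12 13
g(k):  0  1  0  1  2  3  2  0  1  0  1  2  3  2
The P-positions (g = 0) in 0..13 are 0, 2, 7, 9.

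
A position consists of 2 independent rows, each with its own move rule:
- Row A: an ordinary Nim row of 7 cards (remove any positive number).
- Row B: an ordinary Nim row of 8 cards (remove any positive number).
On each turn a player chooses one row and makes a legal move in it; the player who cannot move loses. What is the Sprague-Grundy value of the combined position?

Row A is a plain Nim row of size 7, so its Grundy value is 7.
Row B is a plain Nim row of size 8, so its Grundy value is 8.
The value of a disjunctive sum is the nim-sum of the parts.
Combined value = 7 XOR 8 = 15.

15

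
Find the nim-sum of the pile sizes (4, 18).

22

Compute the nim-sum pairwise:
4 XOR 18 = 22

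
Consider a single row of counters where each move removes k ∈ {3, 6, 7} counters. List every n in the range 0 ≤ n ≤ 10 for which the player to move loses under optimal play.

0, 1, 2, 10

Grundy values for subtraction set {3, 6, 7}:
g(0) = mex{} = 0
g(1) = mex{} = 0
g(2) = mex{} = 0
g(3) = mex{0} = 1
g(4) = mex{0} = 1
g(5) = mex{0} = 1
g(6) = mex{0,1} = 2
g(7) = mex{0,1} = 2
g(8) = mex{0,1} = 2
g(9) = mex{0,1,2} = 3
g(10) = mex{1,2} = 0
The P-positions (g = 0) in 0..10 are 0, 1, 2, 10.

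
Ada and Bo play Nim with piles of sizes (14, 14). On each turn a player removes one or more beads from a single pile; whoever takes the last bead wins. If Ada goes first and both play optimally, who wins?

Bo wins

Nim-sum: 14 ^ 14 = 0.
The nim-sum is 0, so this is a P-position: the player to move is in a losing position under optimal play; Ada is about to move from it and so loses — Bo wins.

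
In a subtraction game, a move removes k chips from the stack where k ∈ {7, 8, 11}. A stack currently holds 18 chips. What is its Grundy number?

Compute g(0), g(1), … for moves {7, 8, 11}:
k:     0  1  2  3  4  5  6  7  8  9 10 11 12 13 14 15 16 17 18
g(k):  0  0  0  0  0  0  0  1  1  1  1  1  1  1  2  2  2  2  0
So g(18) = 0.

0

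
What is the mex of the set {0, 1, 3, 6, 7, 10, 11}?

2

The values 0, 1 are all present; 2 is the first non-negative integer missing from the set.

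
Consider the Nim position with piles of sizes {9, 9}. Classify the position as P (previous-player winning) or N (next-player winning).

Nim-sum: 9 XOR 9 = 0.
The nim-sum is 0, so this is a P-position: the player to move is in a losing position under optimal play.

P-position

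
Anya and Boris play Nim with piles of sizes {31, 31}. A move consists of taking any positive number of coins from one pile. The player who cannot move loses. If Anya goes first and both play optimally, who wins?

Boris wins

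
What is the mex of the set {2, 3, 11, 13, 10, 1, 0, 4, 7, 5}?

The values 0, 1, 2, 3, 4, 5 are all present; 6 is the first non-negative integer missing from the set.

6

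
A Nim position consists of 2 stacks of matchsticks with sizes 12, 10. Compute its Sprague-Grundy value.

Compute the nim-sum pairwise:
12 ^ 10 = 6

6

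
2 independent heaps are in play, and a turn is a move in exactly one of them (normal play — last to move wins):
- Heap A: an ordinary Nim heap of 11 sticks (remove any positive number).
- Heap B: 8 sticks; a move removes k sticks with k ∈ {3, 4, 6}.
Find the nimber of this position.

9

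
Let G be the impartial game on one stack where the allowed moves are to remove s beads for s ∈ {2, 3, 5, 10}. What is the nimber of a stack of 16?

Build the Grundy sequence with g(k) = mex{g(k−s) : s ∈ {2, 3, 5, 10}, s ≤ k}:
k:     0  1  2  3  4  5  6  7  8  9 10 11 12 13 14 15 16
g(k):  0  0  1  1  2  2  3  0  0  1  1  2  2  3  0  0  1
So g(16) = 1.

1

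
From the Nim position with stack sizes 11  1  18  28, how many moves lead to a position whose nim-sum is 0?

Compute the nim-sum pairwise:
11 ⊕ 1 = 10
10 ⊕ 18 = 24
24 ⊕ 28 = 4
The overall nim-sum is X = 4. A stack of size p has a winning move iff p XOR X < p (reduce it to p XOR X).
  11: 11 XOR 4 = 15 ≥ 11 — no move.
  1: 1 XOR 4 = 5 ≥ 1 — no move.
  18: 18 XOR 4 = 22 ≥ 18 — no move.
  28: 28 XOR 4 = 24 < 28 — winning move (to 24).
That gives 1 winning move.

1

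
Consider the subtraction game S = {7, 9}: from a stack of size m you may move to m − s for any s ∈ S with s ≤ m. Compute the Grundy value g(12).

1

Compute g(0), g(1), … for moves {7, 9}:
g(0) = mex{} = 0
g(1) = mex{} = 0
g(2) = mex{} = 0
g(3) = mex{} = 0
g(4) = mex{} = 0
g(5) = mex{} = 0
g(6) = mex{} = 0
g(7) = mex{0} = 1
g(8) = mex{0} = 1
g(9) = mex{0} = 1
g(10) = mex{0} = 1
g(11) = mex{0} = 1
g(12) = mex{0} = 1
So g(12) = 1.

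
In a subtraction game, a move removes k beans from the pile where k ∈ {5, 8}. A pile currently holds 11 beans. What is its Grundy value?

Compute g(0), g(1), … for moves {5, 8}:
g(0) = mex{} = 0
g(1) = mex{} = 0
g(2) = mex{} = 0
g(3) = mex{} = 0
g(4) = mex{} = 0
g(5) = mex{0} = 1
g(6) = mex{0} = 1
g(7) = mex{0} = 1
g(8) = mex{0} = 1
g(9) = mex{0} = 1
g(10) = mex{0,1} = 2
g(11) = mex{0,1} = 2
So g(11) = 2.

2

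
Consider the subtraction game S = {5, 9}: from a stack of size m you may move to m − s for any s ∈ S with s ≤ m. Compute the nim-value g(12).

2

Compute g(0), g(1), … for moves {5, 9}:
k:     0  1  2  3  4  5  6  7  8  9 10 11 12
g(k):  0  0  0  0  0  1  1  1  1  1  2  2  2
So g(12) = 2.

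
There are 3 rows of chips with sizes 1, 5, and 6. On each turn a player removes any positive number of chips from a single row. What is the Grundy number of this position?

2

Nim-sum: 1 XOR 5 XOR 6 = 2.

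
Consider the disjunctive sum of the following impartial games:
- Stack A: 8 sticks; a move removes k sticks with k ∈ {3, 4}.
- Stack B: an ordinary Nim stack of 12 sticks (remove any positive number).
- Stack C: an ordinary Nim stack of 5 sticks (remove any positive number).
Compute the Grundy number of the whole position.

Grundy values for stack A (subtraction set {3, 4}):
k:     0  1  2  3  4  5  6  7  8
g(k):  0  0  0  1  1  1  2  0  0
So g(8) = 0.
Stack B is a plain Nim stack of size 12, so its Grundy value is 12.
Stack C is a plain Nim stack of size 5, so its Grundy value is 5.
By the Sprague-Grundy theorem, the Grundy value of a sum of independent games is the XOR of the component values.
Combined value = 0 XOR 12 XOR 5 = 9.

9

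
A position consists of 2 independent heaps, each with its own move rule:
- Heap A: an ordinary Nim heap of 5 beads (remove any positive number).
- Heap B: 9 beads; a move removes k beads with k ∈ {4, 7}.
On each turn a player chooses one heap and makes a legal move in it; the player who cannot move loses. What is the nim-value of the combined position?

Heap A is a plain Nim heap of size 5, so its Grundy value is 5.
Grundy values for heap B (subtraction set {4, 7}):
g(0) = mex{} = 0
g(1) = mex{} = 0
g(2) = mex{} = 0
g(3) = mex{} = 0
g(4) = mex{0} = 1
g(5) = mex{0} = 1
g(6) = mex{0} = 1
g(7) = mex{0} = 1
g(8) = mex{0,1} = 2
g(9) = mex{0,1} = 2
So g(9) = 2.
The value of a disjunctive sum is the nim-sum of the parts.
Combined value = 5 XOR 2 = 7.

7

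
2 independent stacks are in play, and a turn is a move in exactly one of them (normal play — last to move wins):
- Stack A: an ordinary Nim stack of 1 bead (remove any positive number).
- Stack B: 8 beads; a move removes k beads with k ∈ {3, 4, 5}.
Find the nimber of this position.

1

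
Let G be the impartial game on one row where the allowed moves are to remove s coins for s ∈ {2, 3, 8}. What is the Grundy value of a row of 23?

1

Build the Grundy sequence with g(k) = mex{g(k−s) : s ∈ {2, 3, 8}, s ≤ k}:
k:     0  1  2  3  4  5  6  7  8  9 10 11 12 13 14 15 16 17 18 19 20 21 22 23
g(k):  0  0  1  1  2  0  0  1  1  2  0  0  1  1  2  0  0  1  1  2  0  0  1  1
So g(23) = 1.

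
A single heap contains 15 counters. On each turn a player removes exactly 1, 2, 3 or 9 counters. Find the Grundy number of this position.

3

Compute g(0), g(1), … for moves {1, 2, 3, 9}:
k:     0  1  2  3  4  5  6  7  8  9 10 11 12 13 14 15
g(k):  0  1  2  3  0  1  2  3  0  1  2  3  0  1  2  3
So g(15) = 3.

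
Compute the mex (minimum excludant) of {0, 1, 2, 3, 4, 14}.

The values 0, 1, 2, 3, 4 are all present; 5 is the first non-negative integer missing from the set.

5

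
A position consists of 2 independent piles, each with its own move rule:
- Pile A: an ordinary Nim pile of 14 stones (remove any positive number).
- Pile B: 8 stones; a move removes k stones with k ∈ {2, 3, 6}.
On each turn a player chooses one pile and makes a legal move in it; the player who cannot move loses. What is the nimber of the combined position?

12

Pile A is a plain Nim pile of size 14, so its Grundy value is 14.
Build the Grundy sequence for pile B with g(k) = mex{g(k−s) : s ∈ {2, 3, 6}, s ≤ k}:
k:     0  1  2  3  4  5  6  7  8
g(k):  0  0  1  1  2  0  3  1  2
So g(8) = 2.
The value of a disjunctive sum is the nim-sum of the parts.
Combined value = 14 XOR 2 = 12.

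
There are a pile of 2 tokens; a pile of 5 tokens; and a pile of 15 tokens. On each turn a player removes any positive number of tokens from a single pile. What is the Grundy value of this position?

Nim-sum: 2 XOR 5 XOR 15 = 8.

8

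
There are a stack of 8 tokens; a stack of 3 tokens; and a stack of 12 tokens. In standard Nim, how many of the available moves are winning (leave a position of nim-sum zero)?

1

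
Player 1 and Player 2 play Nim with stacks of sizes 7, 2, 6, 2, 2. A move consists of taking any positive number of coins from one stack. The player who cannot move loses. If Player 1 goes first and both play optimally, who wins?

Nim-sum: 7 ^ 2 ^ 6 ^ 2 ^ 2 = 3.
The nim-sum is 3 ≠ 0, so this is an N-position: the player to move can win; Player 1 has a winning move.

Player 1 wins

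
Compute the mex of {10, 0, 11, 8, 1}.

2

The values 0, 1 are all present; 2 is the first non-negative integer missing from the set.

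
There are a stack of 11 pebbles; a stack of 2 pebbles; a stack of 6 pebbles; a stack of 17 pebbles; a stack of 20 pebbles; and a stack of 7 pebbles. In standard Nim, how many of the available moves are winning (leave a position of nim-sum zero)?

1

Compute the nim-sum pairwise:
11 ^ 2 = 9
9 ^ 6 = 15
15 ^ 17 = 30
30 ^ 20 = 10
10 ^ 7 = 13
The overall nim-sum is X = 13. A stack of size p has a winning move iff p XOR X < p (reduce it to p XOR X).
  11: 11 XOR 13 = 6 < 11 — winning move (to 6).
  2: 2 XOR 13 = 15 ≥ 2 — no move.
  6: 6 XOR 13 = 11 ≥ 6 — no move.
  17: 17 XOR 13 = 28 ≥ 17 — no move.
  20: 20 XOR 13 = 25 ≥ 20 — no move.
  7: 7 XOR 13 = 10 ≥ 7 — no move.
That gives 1 winning move.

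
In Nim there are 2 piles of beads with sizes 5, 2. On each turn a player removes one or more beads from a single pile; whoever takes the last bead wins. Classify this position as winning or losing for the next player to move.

Bitwise XOR of the heap sizes:
  101  (5)
  010  (2)
  ---
  111  (7)
The nim-sum is 7 ≠ 0, so this is an N-position: the player to move can win.

Winning position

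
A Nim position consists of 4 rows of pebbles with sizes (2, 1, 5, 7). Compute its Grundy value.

Bitwise XOR of the heap sizes:
  010  (2)
  001  (1)
  101  (5)
  111  (7)
  ---
  001  (1)

1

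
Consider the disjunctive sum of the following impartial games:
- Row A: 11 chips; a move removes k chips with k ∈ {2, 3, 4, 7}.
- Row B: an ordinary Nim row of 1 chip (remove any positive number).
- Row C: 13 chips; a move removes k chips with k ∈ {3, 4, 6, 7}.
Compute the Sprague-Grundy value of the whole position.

0

Build the Grundy sequence for row A with g(k) = mex{g(k−s) : s ∈ {2, 3, 4, 7}, s ≤ k}:
g(0) = mex{} = 0
g(1) = mex{} = 0
g(2) = mex{0} = 1
g(3) = mex{0} = 1
g(4) = mex{0,1} = 2
g(5) = mex{0,1} = 2
g(6) = mex{1,2} = 0
g(7) = mex{0,1,2} = 3
g(8) = mex{0,2} = 1
g(9) = mex{0,1,2,3} = 4
g(10) = mex{0,1,3} = 2
g(11) = mex{1,2,3,4} = 0
So g(11) = 0.
Row B is a plain Nim row of size 1, so its Grundy value is 1.
Grundy values for row C (subtraction set {3, 4, 6, 7}):
g(0) = mex{} = 0
g(1) = mex{} = 0
g(2) = mex{} = 0
g(3) = mex{0} = 1
g(4) = mex{0} = 1
g(5) = mex{0} = 1
g(6) = mex{0,1} = 2
g(7) = mex{0,1} = 2
g(8) = mex{0,1} = 2
g(9) = mex{0,1,2} = 3
g(10) = mex{1,2} = 0
g(11) = mex{1,2} = 0
g(12) = mex{1,2,3} = 0
g(13) = mex{0,2,3} = 1
So g(13) = 1.
By the Sprague-Grundy theorem, the Grundy value of a sum of independent games is the XOR of the component values.
Combined value = 0 ⊕ 1 ⊕ 1 = 0.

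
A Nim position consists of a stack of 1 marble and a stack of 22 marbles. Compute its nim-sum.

In binary:
  00001  (1)
  10110  (22)
  -----
  10111  (23)

23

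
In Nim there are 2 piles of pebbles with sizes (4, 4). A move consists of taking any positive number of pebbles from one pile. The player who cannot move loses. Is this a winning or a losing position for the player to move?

Write each in binary and XOR column by column:
  100  (4)
  100  (4)
  ---
  000  (0)
The nim-sum is 0, so this is a P-position: the player to move is in a losing position under optimal play.

Losing position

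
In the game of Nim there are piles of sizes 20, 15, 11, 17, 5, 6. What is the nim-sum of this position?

Compute the nim-sum pairwise:
20 ^ 15 = 27
27 ^ 11 = 16
16 ^ 17 = 1
1 ^ 5 = 4
4 ^ 6 = 2

2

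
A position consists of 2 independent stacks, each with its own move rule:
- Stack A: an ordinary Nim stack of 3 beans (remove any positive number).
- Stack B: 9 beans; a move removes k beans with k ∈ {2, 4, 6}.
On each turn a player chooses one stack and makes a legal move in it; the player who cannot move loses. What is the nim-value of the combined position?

3

Stack A is a plain Nim stack of size 3, so its Grundy value is 3.
Grundy values for stack B (subtraction set {2, 4, 6}):
k:     0  1  2  3  4  5  6  7  8  9
g(k):  0  0  1  1  2  2  3  3  0  0
So g(9) = 0.
The value of a disjunctive sum is the nim-sum of the parts.
Combined value = 3 ⊕ 0 = 3.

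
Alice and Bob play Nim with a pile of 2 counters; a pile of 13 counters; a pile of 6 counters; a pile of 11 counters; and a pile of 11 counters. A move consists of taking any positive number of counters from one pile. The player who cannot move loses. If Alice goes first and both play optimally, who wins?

Alice wins

Bitwise XOR of the heap sizes:
  0010  (2)
  1101  (13)
  0110  (6)
  1011  (11)
  1011  (11)
  ----
  1001  (9)
The nim-sum is 9 ≠ 0, so this is an N-position: the player to move can win; Alice has a winning move.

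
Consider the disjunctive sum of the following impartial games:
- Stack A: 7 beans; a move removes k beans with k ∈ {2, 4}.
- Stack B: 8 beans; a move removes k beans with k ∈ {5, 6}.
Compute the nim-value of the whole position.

1

Grundy values for stack A (subtraction set {2, 4}):
k:     0  1  2  3  4  5  6  7
g(k):  0  0  1  1  2  2  0  0
So g(7) = 0.
For stack B, compute g(0), g(1), … with moves {5, 6}:
g(0) = mex{} = 0
g(1) = mex{} = 0
g(2) = mex{} = 0
g(3) = mex{} = 0
g(4) = mex{} = 0
g(5) = mex{0} = 1
g(6) = mex{0} = 1
g(7) = mex{0} = 1
g(8) = mex{0} = 1
So g(8) = 1.
The value of a disjunctive sum is the nim-sum of the parts.
Combined value = 0 XOR 1 = 1.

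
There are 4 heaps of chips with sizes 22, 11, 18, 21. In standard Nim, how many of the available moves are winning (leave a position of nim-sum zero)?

Write each in binary and XOR column by column:
  10110  (22)
  01011  (11)
  10010  (18)
  10101  (21)
  -----
  11010  (26)
The overall nim-sum is X = 26. A heap of size p has a winning move iff p XOR X < p (reduce it to p XOR X).
  22: 22 XOR 26 = 12 < 22 — winning move (to 12).
  11: 11 XOR 26 = 17 ≥ 11 — no move.
  18: 18 XOR 26 = 8 < 18 — winning move (to 8).
  21: 21 XOR 26 = 15 < 21 — winning move (to 15).
That gives 3 winning moves.

3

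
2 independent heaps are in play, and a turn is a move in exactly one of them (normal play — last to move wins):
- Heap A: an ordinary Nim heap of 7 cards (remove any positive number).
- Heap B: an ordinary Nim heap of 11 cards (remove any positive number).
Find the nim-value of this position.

12

Heap A is a plain Nim heap of size 7, so its Grundy value is 7.
Heap B is a plain Nim heap of size 11, so its Grundy value is 11.
The value of a disjunctive sum is the nim-sum of the parts.
Combined value = 7 XOR 11 = 12.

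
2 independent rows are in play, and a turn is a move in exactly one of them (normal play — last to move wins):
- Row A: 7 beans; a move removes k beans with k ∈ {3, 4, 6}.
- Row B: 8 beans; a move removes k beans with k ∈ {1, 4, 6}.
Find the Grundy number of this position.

3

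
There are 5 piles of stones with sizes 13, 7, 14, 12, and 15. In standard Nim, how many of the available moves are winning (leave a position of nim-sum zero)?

5

Compute the nim-sum pairwise:
13 ⊕ 7 = 10
10 ⊕ 14 = 4
4 ⊕ 12 = 8
8 ⊕ 15 = 7
The overall nim-sum is X = 7. A pile of size p has a winning move iff p XOR X < p (reduce it to p XOR X).
  13: 13 XOR 7 = 10 < 13 — winning move (to 10).
  7: 7 XOR 7 = 0 < 7 — winning move (to 0).
  14: 14 XOR 7 = 9 < 14 — winning move (to 9).
  12: 12 XOR 7 = 11 < 12 — winning move (to 11).
  15: 15 XOR 7 = 8 < 15 — winning move (to 8).
That gives 5 winning moves.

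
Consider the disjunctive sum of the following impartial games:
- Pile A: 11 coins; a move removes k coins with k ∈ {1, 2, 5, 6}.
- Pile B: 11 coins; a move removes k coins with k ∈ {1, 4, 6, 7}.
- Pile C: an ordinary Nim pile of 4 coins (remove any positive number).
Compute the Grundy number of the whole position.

Grundy values for pile A (subtraction set {1, 2, 5, 6}):
k:     0  1  2  3  4  5  6  7  8  9 10 11
g(k):  0  1  2  0  1  2  3  0  1  2  0  1
So g(11) = 1.
For pile B, compute g(0), g(1), … with moves {1, 4, 6, 7}:
g(0) = mex{} = 0
g(1) = mex{0} = 1
g(2) = mex{1} = 0
g(3) = mex{0} = 1
g(4) = mex{0,1} = 2
g(5) = mex{1,2} = 0
g(6) = mex{0} = 1
g(7) = mex{0,1} = 2
g(8) = mex{0,1,2} = 3
g(9) = mex{0,1,3} = 2
g(10) = mex{1,2} = 0
g(11) = mex{0,2} = 1
So g(11) = 1.
Pile C is a plain Nim pile of size 4, so its Grundy value is 4.
The value of a disjunctive sum is the nim-sum of the parts.
Combined value = 1 ⊕ 1 ⊕ 4 = 4.

4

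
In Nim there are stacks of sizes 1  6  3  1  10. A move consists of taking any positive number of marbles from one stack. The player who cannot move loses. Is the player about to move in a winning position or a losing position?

Nim-sum: 1 XOR 6 XOR 3 XOR 1 XOR 10 = 15.
The nim-sum is 15 ≠ 0, so this is an N-position: the player to move can win.

Winning position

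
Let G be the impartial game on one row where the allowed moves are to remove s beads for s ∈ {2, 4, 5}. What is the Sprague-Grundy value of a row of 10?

Grundy values for subtraction set {2, 4, 5}:
k:     0  1  2  3  4  5  6  7  8  9 10
g(k):  0  0  1  1  2  2  3  0  0  1  1
So g(10) = 1.

1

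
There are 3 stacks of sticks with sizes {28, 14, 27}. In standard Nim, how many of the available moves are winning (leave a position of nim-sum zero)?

Nim-sum: 28 ^ 14 ^ 27 = 9.
The overall nim-sum is X = 9. A stack of size p has a winning move iff p XOR X < p (reduce it to p XOR X).
  28: 28 XOR 9 = 21 < 28 — winning move (to 21).
  14: 14 XOR 9 = 7 < 14 — winning move (to 7).
  27: 27 XOR 9 = 18 < 27 — winning move (to 18).
That gives 3 winning moves.

3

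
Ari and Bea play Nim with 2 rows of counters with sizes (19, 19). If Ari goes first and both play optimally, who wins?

Bea wins

In binary:
  10011  (19)
  10011  (19)
  -----
  00000  (0)
The nim-sum is 0, so this is a P-position: the player to move is in a losing position under optimal play; Ari is about to move from it and so loses — Bea wins.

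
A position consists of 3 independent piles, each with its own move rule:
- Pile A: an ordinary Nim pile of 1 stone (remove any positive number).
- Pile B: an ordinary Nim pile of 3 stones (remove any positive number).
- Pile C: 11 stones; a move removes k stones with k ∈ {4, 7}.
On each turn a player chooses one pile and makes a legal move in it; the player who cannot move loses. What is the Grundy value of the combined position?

Pile A is a plain Nim pile of size 1, so its Grundy value is 1.
Pile B is a plain Nim pile of size 3, so its Grundy value is 3.
Build the Grundy sequence for pile C with g(k) = mex{g(k−s) : s ∈ {4, 7}, s ≤ k}:
k:     0  1  2  3  4  5  6  7  8  9 10 11
g(k):  0  0  0  0  1  1  1  1  2  2  2  0
So g(11) = 0.
By the Sprague-Grundy theorem, the Grundy value of a sum of independent games is the XOR of the component values.
Combined value = 1 ⊕ 3 ⊕ 0 = 2.

2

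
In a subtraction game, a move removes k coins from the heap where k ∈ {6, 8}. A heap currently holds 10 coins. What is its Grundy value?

Grundy values for subtraction set {6, 8}:
k:     0  1  2  3  4  5  6  7  8  9 10
g(k):  0  0  0  0  0  0  1  1  1  1  1
So g(10) = 1.

1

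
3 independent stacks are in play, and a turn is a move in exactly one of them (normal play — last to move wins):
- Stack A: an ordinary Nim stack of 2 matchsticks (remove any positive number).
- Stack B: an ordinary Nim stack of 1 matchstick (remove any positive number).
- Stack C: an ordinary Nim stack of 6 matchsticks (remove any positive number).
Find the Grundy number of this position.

Stack A is a plain Nim stack of size 2, so its Grundy value is 2.
Stack B is a plain Nim stack of size 1, so its Grundy value is 1.
Stack C is a plain Nim stack of size 6, so its Grundy value is 6.
The value of a disjunctive sum is the nim-sum of the parts.
Combined value = 2 ⊕ 1 ⊕ 6 = 5.

5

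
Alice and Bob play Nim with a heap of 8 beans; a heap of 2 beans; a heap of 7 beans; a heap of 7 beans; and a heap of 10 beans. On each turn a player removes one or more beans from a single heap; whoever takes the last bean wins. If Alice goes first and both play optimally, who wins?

Nim-sum: 8 XOR 2 XOR 7 XOR 7 XOR 10 = 0.
The nim-sum is 0, so this is a P-position: the player to move is in a losing position under optimal play; Alice is about to move from it and so loses — Bob wins.

Bob wins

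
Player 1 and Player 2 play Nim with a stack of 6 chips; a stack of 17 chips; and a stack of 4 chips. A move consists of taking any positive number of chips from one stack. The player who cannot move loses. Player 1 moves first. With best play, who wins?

Player 1 wins

Nim-sum: 6 ^ 17 ^ 4 = 19.
The nim-sum is 19 ≠ 0, so this is an N-position: the player to move can win; Player 1 has a winning move.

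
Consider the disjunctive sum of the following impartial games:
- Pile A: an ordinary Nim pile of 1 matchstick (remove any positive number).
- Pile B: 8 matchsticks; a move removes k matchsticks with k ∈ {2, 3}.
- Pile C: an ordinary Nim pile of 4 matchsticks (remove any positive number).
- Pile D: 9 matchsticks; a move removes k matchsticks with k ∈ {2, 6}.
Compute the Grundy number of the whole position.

Pile A is a plain Nim pile of size 1, so its Grundy value is 1.
Build the Grundy sequence for pile B with g(k) = mex{g(k−s) : s ∈ {2, 3}, s ≤ k}:
k:     0  1  2  3  4  5  6  7  8
g(k):  0  0  1  1  2  0  0  1  1
So g(8) = 1.
Pile C is a plain Nim pile of size 4, so its Grundy value is 4.
Grundy values for pile D (subtraction set {2, 6}):
k:     0  1  2  3  4  5  6  7  8  9
g(k):  0  0  1  1  0  0  1  1  0  0
So g(9) = 0.
The value of a disjunctive sum is the nim-sum of the parts.
Combined value = 1 ⊕ 1 ⊕ 4 ⊕ 0 = 4.

4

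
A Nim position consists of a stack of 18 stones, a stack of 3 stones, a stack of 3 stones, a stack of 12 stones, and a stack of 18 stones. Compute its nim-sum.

12

In binary:
  10010  (18)
  00011  (3)
  00011  (3)
  01100  (12)
  10010  (18)
  -----
  01100  (12)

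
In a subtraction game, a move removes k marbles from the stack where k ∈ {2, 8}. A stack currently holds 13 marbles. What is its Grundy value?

Build the Grundy sequence with g(k) = mex{g(k−s) : s ∈ {2, 8}, s ≤ k}:
k:     0  1  2  3  4  5  6  7  8  9 10 11 12 13
g(k):  0  0  1  1  0  0  1  1  2  2  0  0  1  1
So g(13) = 1.

1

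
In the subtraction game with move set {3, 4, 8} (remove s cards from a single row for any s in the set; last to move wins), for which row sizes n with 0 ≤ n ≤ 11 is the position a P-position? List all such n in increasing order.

Compute g(0), g(1), … for moves {3, 4, 8}:
g(0) = mex{} = 0
g(1) = mex{} = 0
g(2) = mex{} = 0
g(3) = mex{0} = 1
g(4) = mex{0} = 1
g(5) = mex{0} = 1
g(6) = mex{0,1} = 2
g(7) = mex{1} = 0
g(8) = mex{0,1} = 2
g(9) = mex{0,1,2} = 3
g(10) = mex{0,2} = 1
g(11) = mex{0,1,2} = 3
The P-positions (g = 0) in 0..11 are 0, 1, 2, 7.

0, 1, 2, 7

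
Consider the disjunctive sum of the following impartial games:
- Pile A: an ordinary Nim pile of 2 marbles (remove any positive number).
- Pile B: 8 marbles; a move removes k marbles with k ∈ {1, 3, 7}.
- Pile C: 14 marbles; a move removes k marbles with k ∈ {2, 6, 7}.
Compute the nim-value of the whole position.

Pile A is a plain Nim pile of size 2, so its Grundy value is 2.
Grundy values for pile B (subtraction set {1, 3, 7}):
g(0) = mex{} = 0
g(1) = mex{0} = 1
g(2) = mex{1} = 0
g(3) = mex{0} = 1
g(4) = mex{1} = 0
g(5) = mex{0} = 1
g(6) = mex{1} = 0
g(7) = mex{0} = 1
g(8) = mex{1} = 0
So g(8) = 0.
Grundy values for pile C (subtraction set {2, 6, 7}):
k:     0  1  2  3  4  5  6  7  8  9 10 11 12 13 14
g(k):  0  0  1  1  0  0  1  1  2  0  3  1  2  0  0
So g(14) = 0.
The value of a disjunctive sum is the nim-sum of the parts.
Combined value = 2 XOR 0 XOR 0 = 2.

2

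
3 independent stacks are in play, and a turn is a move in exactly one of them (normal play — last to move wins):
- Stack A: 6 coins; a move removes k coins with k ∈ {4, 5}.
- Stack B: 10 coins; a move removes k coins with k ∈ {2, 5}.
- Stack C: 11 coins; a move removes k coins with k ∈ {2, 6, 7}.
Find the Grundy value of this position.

1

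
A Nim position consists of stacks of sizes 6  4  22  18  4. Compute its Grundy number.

Nim-sum: 6 ⊕ 4 ⊕ 22 ⊕ 18 ⊕ 4 = 2.

2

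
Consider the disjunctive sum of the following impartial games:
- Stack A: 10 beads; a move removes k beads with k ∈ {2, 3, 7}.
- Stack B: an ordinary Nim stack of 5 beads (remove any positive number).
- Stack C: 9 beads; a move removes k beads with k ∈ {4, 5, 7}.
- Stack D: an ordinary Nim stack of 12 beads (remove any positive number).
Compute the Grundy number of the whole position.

11

Build the Grundy sequence for stack A with g(k) = mex{g(k−s) : s ∈ {2, 3, 7}, s ≤ k}:
g(0) = mex{} = 0
g(1) = mex{} = 0
g(2) = mex{0} = 1
g(3) = mex{0} = 1
g(4) = mex{0,1} = 2
g(5) = mex{1} = 0
g(6) = mex{1,2} = 0
g(7) = mex{0,2} = 1
g(8) = mex{0} = 1
g(9) = mex{0,1} = 2
g(10) = mex{1} = 0
So g(10) = 0.
Stack B is a plain Nim stack of size 5, so its Grundy value is 5.
For stack C, compute g(0), g(1), … with moves {4, 5, 7}:
k:     0  1  2  3  4  5  6  7  8  9
g(k):  0  0  0  0  1  1  1  1  2  2
So g(9) = 2.
Stack D is a plain Nim stack of size 12, so its Grundy value is 12.
The value of a disjunctive sum is the nim-sum of the parts.
Combined value = 0 ⊕ 5 ⊕ 2 ⊕ 12 = 11.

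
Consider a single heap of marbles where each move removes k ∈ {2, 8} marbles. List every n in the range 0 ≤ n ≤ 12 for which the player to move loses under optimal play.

0, 1, 4, 5, 10, 11

Build the Grundy sequence with g(k) = mex{g(k−s) : s ∈ {2, 8}, s ≤ k}:
k:     0  1  2  3  4  5  6  7  8  9 10 11 12
g(k):  0  0  1  1  0  0  1  1  2  2  0  0  1
The P-positions (g = 0) in 0..12 are 0, 1, 4, 5, 10, 11.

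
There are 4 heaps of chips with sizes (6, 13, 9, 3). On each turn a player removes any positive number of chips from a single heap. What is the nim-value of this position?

1

Nim-sum: 6 ^ 13 ^ 9 ^ 3 = 1.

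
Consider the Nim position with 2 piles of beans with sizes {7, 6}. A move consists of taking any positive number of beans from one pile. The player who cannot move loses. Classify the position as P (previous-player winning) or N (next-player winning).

N-position

Compute the nim-sum pairwise:
7 ⊕ 6 = 1
The nim-sum is 1 ≠ 0, so this is an N-position: the player to move can win.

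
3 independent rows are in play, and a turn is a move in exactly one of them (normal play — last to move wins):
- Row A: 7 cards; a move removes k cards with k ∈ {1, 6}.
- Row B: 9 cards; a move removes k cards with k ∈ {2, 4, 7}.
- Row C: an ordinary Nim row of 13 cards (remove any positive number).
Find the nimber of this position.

13

Grundy values for row A (subtraction set {1, 6}):
g(0) = mex{} = 0
g(1) = mex{0} = 1
g(2) = mex{1} = 0
g(3) = mex{0} = 1
g(4) = mex{1} = 0
g(5) = mex{0} = 1
g(6) = mex{0,1} = 2
g(7) = mex{1,2} = 0
So g(7) = 0.
For row B, compute g(0), g(1), … with moves {2, 4, 7}:
g(0) = mex{} = 0
g(1) = mex{} = 0
g(2) = mex{0} = 1
g(3) = mex{0} = 1
g(4) = mex{0,1} = 2
g(5) = mex{0,1} = 2
g(6) = mex{1,2} = 0
g(7) = mex{0,1,2} = 3
g(8) = mex{0,2} = 1
g(9) = mex{1,2,3} = 0
So g(9) = 0.
Row C is a plain Nim row of size 13, so its Grundy value is 13.
By the Sprague-Grundy theorem, the Grundy value of a sum of independent games is the XOR of the component values.
Combined value = 0 ⊕ 0 ⊕ 13 = 13.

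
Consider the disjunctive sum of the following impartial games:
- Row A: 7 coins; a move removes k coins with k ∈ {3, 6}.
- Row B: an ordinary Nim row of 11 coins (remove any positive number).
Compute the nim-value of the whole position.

Build the Grundy sequence for row A with g(k) = mex{g(k−s) : s ∈ {3, 6}, s ≤ k}:
g(0) = mex{} = 0
g(1) = mex{} = 0
g(2) = mex{} = 0
g(3) = mex{0} = 1
g(4) = mex{0} = 1
g(5) = mex{0} = 1
g(6) = mex{0,1} = 2
g(7) = mex{0,1} = 2
So g(7) = 2.
Row B is a plain Nim row of size 11, so its Grundy value is 11.
The value of a disjunctive sum is the nim-sum of the parts.
Combined value = 2 XOR 11 = 9.

9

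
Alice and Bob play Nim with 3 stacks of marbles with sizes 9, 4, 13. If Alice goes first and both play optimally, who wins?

Compute the nim-sum pairwise:
9 XOR 4 = 13
13 XOR 13 = 0
The nim-sum is 0, so this is a P-position: the player to move is in a losing position under optimal play; Alice is about to move from it and so loses — Bob wins.

Bob wins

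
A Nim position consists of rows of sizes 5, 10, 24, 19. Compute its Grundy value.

Nim-sum: 5 XOR 10 XOR 24 XOR 19 = 4.

4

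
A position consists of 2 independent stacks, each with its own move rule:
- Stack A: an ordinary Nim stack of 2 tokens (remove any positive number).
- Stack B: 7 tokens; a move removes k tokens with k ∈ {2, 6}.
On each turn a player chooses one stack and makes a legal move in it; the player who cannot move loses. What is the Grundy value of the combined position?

Stack A is a plain Nim stack of size 2, so its Grundy value is 2.
Build the Grundy sequence for stack B with g(k) = mex{g(k−s) : s ∈ {2, 6}, s ≤ k}:
g(0) = mex{} = 0
g(1) = mex{} = 0
g(2) = mex{0} = 1
g(3) = mex{0} = 1
g(4) = mex{1} = 0
g(5) = mex{1} = 0
g(6) = mex{0} = 1
g(7) = mex{0} = 1
So g(7) = 1.
The value of a disjunctive sum is the nim-sum of the parts.
Combined value = 2 ⊕ 1 = 3.

3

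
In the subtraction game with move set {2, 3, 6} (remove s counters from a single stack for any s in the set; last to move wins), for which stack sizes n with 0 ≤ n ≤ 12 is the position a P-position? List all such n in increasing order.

0, 1, 5, 9, 10

Compute g(0), g(1), … for moves {2, 3, 6}:
k:     0  1  2  3  4  5  6  7  8  9 10 11 12
g(k):  0  0  1  1  2  0  3  1  2  0  0  1  1
The P-positions (g = 0) in 0..12 are 0, 1, 5, 9, 10.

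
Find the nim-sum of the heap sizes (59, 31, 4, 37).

5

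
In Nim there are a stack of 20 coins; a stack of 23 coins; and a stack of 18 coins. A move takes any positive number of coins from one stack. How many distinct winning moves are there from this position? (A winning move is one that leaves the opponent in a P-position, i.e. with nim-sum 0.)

Compute the nim-sum pairwise:
20 ⊕ 23 = 3
3 ⊕ 18 = 17
The overall nim-sum is X = 17. A stack of size p has a winning move iff p XOR X < p (reduce it to p XOR X).
  20: 20 XOR 17 = 5 < 20 — winning move (to 5).
  23: 23 XOR 17 = 6 < 23 — winning move (to 6).
  18: 18 XOR 17 = 3 < 18 — winning move (to 3).
That gives 3 winning moves.

3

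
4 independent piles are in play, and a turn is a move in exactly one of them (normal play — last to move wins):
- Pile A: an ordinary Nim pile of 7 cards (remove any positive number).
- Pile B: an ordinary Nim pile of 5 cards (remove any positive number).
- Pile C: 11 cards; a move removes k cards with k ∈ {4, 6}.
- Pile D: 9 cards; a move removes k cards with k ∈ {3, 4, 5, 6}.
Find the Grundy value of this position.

2

Pile A is a plain Nim pile of size 7, so its Grundy value is 7.
Pile B is a plain Nim pile of size 5, so its Grundy value is 5.
Grundy values for pile C (subtraction set {4, 6}):
g(0) = mex{} = 0
g(1) = mex{} = 0
g(2) = mex{} = 0
g(3) = mex{} = 0
g(4) = mex{0} = 1
g(5) = mex{0} = 1
g(6) = mex{0} = 1
g(7) = mex{0} = 1
g(8) = mex{0,1} = 2
g(9) = mex{0,1} = 2
g(10) = mex{1} = 0
g(11) = mex{1} = 0
So g(11) = 0.
For pile D, compute g(0), g(1), … with moves {3, 4, 5, 6}:
k:     0  1  2  3  4  5  6  7  8  9
g(k):  0  0  0  1  1  1  2  2  2  0
So g(9) = 0.
By the Sprague-Grundy theorem, the Grundy value of a sum of independent games is the XOR of the component values.
Combined value = 7 XOR 5 XOR 0 XOR 0 = 2.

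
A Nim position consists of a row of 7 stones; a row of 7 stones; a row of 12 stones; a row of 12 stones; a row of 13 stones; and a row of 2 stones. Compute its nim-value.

In binary:
  0111  (7)
  0111  (7)
  1100  (12)
  1100  (12)
  1101  (13)
  0010  (2)
  ----
  1111  (15)

15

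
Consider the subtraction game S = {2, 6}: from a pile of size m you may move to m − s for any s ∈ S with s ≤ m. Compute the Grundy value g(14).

Build the Grundy sequence with g(k) = mex{g(k−s) : s ∈ {2, 6}, s ≤ k}:
k:     0  1  2  3  4  5  6  7  8  9 10 11 12 13 14
g(k):  0  0  1  1  0  0  1  1  0  0  1  1  0  0  1
So g(14) = 1.

1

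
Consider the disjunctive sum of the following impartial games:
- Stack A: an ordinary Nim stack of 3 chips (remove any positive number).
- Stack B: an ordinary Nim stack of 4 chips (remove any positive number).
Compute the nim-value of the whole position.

Stack A is a plain Nim stack of size 3, so its Grundy value is 3.
Stack B is a plain Nim stack of size 4, so its Grundy value is 4.
The value of a disjunctive sum is the nim-sum of the parts.
Combined value = 3 XOR 4 = 7.

7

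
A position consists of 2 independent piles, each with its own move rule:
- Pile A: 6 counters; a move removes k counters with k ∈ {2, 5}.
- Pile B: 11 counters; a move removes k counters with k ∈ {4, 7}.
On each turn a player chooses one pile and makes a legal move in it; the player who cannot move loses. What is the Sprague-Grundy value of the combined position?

Build the Grundy sequence for pile A with g(k) = mex{g(k−s) : s ∈ {2, 5}, s ≤ k}:
k:     0  1  2  3  4  5  6
g(k):  0  0  1  1  0  2  1
So g(6) = 1.
Grundy values for pile B (subtraction set {4, 7}):
k:     0  1  2  3  4  5  6  7  8  9 10 11
g(k):  0  0  0  0  1  1  1  1  2  2  2  0
So g(11) = 0.
By the Sprague-Grundy theorem, the Grundy value of a sum of independent games is the XOR of the component values.
Combined value = 1 ⊕ 0 = 1.

1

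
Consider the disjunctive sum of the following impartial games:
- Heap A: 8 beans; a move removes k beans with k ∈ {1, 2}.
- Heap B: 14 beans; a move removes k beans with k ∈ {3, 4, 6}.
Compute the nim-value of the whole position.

3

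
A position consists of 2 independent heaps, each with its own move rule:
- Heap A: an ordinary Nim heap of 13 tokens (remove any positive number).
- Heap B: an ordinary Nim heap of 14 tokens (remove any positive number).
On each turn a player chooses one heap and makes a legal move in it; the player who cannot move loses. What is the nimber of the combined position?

3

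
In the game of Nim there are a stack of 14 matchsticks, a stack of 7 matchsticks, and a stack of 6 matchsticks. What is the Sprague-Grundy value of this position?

15

Compute the nim-sum pairwise:
14 ⊕ 7 = 9
9 ⊕ 6 = 15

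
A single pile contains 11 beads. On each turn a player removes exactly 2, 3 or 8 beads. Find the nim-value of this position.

Compute g(0), g(1), … for moves {2, 3, 8}:
k:     0  1  2  3  4  5  6  7  8  9 10 11
g(k):  0  0  1  1  2  0  0  1  1  2  0  0
So g(11) = 0.

0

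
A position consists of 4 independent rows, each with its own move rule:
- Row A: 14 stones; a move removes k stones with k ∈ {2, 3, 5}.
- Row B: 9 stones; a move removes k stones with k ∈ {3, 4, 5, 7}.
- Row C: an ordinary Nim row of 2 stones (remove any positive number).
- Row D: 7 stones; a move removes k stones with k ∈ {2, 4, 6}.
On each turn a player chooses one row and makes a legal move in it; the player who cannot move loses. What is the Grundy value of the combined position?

Build the Grundy sequence for row A with g(k) = mex{g(k−s) : s ∈ {2, 3, 5}, s ≤ k}:
g(0) = mex{} = 0
g(1) = mex{} = 0
g(2) = mex{0} = 1
g(3) = mex{0} = 1
g(4) = mex{0,1} = 2
g(5) = mex{0,1} = 2
g(6) = mex{0,1,2} = 3
g(7) = mex{1,2} = 0
g(8) = mex{1,2,3} = 0
g(9) = mex{0,2,3} = 1
g(10) = mex{0,2} = 1
g(11) = mex{0,1,3} = 2
g(12) = mex{0,1} = 2
g(13) = mex{0,1,2} = 3
g(14) = mex{1,2} = 0
So g(14) = 0.
For row B, compute g(0), g(1), … with moves {3, 4, 5, 7}:
g(0) = mex{} = 0
g(1) = mex{} = 0
g(2) = mex{} = 0
g(3) = mex{0} = 1
g(4) = mex{0} = 1
g(5) = mex{0} = 1
g(6) = mex{0,1} = 2
g(7) = mex{0,1} = 2
g(8) = mex{0,1} = 2
g(9) = mex{0,1,2} = 3
So g(9) = 3.
Row C is a plain Nim row of size 2, so its Grundy value is 2.
Grundy values for row D (subtraction set {2, 4, 6}):
k:     0  1  2  3  4  5  6  7
g(k):  0  0  1  1  2  2  3  3
So g(7) = 3.
By the Sprague-Grundy theorem, the Grundy value of a sum of independent games is the XOR of the component values.
Combined value = 0 XOR 3 XOR 2 XOR 3 = 2.

2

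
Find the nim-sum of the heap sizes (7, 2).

In binary:
  111  (7)
  010  (2)
  ---
  101  (5)

5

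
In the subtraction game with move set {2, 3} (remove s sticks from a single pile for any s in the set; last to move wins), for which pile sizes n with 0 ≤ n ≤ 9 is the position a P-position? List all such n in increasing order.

0, 1, 5, 6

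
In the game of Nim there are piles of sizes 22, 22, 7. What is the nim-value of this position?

7

Nim-sum: 22 ⊕ 22 ⊕ 7 = 7.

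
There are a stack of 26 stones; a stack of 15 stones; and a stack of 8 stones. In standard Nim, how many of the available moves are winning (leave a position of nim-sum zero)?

1

Write each in binary and XOR column by column:
  11010  (26)
  01111  (15)
  01000  (8)
  -----
  11101  (29)
The overall nim-sum is X = 29. A stack of size p has a winning move iff p XOR X < p (reduce it to p XOR X).
  26: 26 XOR 29 = 7 < 26 — winning move (to 7).
  15: 15 XOR 29 = 18 ≥ 15 — no move.
  8: 8 XOR 29 = 21 ≥ 8 — no move.
That gives 1 winning move.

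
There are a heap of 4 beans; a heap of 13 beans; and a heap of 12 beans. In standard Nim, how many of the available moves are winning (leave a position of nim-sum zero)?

3

In binary:
  0100  (4)
  1101  (13)
  1100  (12)
  ----
  0101  (5)
The overall nim-sum is X = 5. A heap of size p has a winning move iff p XOR X < p (reduce it to p XOR X).
  4: 4 XOR 5 = 1 < 4 — winning move (to 1).
  13: 13 XOR 5 = 8 < 13 — winning move (to 8).
  12: 12 XOR 5 = 9 < 12 — winning move (to 9).
That gives 3 winning moves.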